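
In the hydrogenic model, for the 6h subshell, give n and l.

n = 6, l = 5

The leading integer gives n = 6; the letter 'h' means l = 5.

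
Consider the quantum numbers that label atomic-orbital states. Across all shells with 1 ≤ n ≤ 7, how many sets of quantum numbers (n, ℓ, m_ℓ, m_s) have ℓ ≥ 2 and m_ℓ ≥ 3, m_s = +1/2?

20

Treat each shell separately and count matching orbitals:
n=4 → 1; n=5 → 3; n=6 → 6; n=7 → 10.
Orbitals: 1 + 3 + 6 + 10 = 20. With m_s fixed to +1/2 there is one state per orbital, so 20 states.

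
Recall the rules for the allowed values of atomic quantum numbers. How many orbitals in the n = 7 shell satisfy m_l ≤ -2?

Go through l = 0, …, 6 (the values permitted for n = 7).
Per l-value: l=2 → 1; l=3 → 2; l=4 → 3; l=5 → 4; l=6 → 5.
Total orbitals: 1 + 2 + 3 + 4 + 5 = 15.

15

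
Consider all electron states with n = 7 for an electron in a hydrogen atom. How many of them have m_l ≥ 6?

2

Per l-value: l=6 → 1.
Orbitals: 1. Each orbital carries two spin states, so 1 × 2 = 2 states.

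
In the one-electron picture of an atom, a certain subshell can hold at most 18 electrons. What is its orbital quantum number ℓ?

2(2ℓ+1) = 18 ⇒ 2ℓ+1 = 9 ⇒ ℓ = 4.

ℓ = 4 (g)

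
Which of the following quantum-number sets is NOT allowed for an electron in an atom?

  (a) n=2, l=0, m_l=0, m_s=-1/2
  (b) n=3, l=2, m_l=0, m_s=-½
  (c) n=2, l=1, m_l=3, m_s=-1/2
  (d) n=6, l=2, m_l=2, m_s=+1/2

(c) has |m_l| = 3 > l = 1, violating −l ≤ m_l ≤ l.
The remaining sets (a), (b), (d) satisfy all four rules.

(c)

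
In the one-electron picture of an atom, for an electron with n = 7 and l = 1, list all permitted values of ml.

ml takes every integer from −l to +l. With l = 1 that gives the 3 values -1, 0, 1.

-1, 0, 1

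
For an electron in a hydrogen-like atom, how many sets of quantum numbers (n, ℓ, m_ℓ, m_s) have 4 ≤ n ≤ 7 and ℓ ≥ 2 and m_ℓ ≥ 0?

Per-shell orbital counts meeting the constraint:
n=4 → 7; n=5 → 12; n=6 → 18; n=7 → 25.
Orbitals: 7 + 12 + 18 + 25 = 62. Including both spin states (m_s = ±1/2) gives 2 × 62 = 124 states.

124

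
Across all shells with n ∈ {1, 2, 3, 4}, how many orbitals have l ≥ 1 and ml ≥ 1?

Per-shell orbital counts meeting the constraint:
n=2 → 1; n=3 → 3; n=4 → 6.
Total orbitals: 1 + 3 + 6 = 10.

10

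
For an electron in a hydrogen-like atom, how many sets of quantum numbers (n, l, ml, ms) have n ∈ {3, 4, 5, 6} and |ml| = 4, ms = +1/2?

Work shell by shell — for each n, count the (l, ml) pairs that satisfy |ml| = 4:
n=5 → 2; n=6 → 4.
Orbitals: 2 + 4 = 6. With ms fixed to +1/2 there is one state per orbital, so 6 states.

6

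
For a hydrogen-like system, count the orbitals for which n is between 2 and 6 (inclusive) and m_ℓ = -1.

15

Go shell by shell, enumerating (ℓ, m_ℓ) with m_ℓ = -1:
n=2 → 1; n=3 → 2; n=4 → 3; n=5 → 4; n=6 → 5.
Total orbitals: 1 + 2 + 3 + 4 + 5 = 15.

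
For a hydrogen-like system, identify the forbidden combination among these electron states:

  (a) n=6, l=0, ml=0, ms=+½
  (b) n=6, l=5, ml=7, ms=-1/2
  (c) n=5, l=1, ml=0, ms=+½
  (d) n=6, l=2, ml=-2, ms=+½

(b)

(b) has |ml| = 7 > l = 5, violating −l ≤ ml ≤ l.
The remaining sets (a), (c), (d) satisfy all four rules.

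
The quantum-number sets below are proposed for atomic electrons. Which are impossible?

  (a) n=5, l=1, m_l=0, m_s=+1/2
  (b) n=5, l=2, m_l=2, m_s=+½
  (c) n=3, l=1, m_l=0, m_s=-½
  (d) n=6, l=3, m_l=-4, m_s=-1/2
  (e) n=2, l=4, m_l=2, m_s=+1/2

(d) and (e)

(d) has |m_l| = 4 > l = 3, violating −l ≤ m_l ≤ l.
(e) has l = 4 ≥ n = 2, violating 0 ≤ l ≤ n−1.
The remaining sets (a), (b), (c) satisfy all four rules.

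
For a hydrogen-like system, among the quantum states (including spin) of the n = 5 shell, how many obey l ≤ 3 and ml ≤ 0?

20

Go through l = 0, …, 4 (the values permitted for n = 5).
Contributions: l=0 → 1; l=1 → 2; l=2 → 3; l=3 → 4.
Orbitals: 1 + 2 + 3 + 4 = 10. Each orbital carries two spin states, so 10 × 2 = 20 states.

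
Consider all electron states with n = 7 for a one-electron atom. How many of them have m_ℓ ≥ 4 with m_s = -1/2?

6

With n = 7 the allowed ℓ are 0, 1, …, 6.
Per ℓ-value: ℓ=4 → 1; ℓ=5 → 2; ℓ=6 → 3.
Orbitals: 1 + 2 + 3 = 6. With m_s fixed to a single value there is one state per orbital, giving 6 states.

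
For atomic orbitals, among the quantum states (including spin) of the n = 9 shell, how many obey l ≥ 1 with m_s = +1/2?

For n = 9, l ranges over 0 … 8.
Orbitals with l ≥ 1, by l: l=1 → 3; l=2 → 5; l=3 → 7; l=4 → 9; l=5 → 11; l=6 → 13; l=7 → 15; l=8 → 17.
Orbitals: 3 + 5 + 7 + 9 + 11 + 13 + 15 + 17 = 80. With m_s fixed to a single value there is one state per orbital, giving 80 states.

80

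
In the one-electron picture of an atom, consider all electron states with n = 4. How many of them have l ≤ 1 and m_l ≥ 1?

Per l-value: l=1 → 1.
Orbitals: 1. Each orbital carries two spin states, so 1 × 2 = 2 states.

2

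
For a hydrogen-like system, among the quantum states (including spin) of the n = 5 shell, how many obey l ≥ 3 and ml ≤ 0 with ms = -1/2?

The n = 5 shell has l = 0 through 4; check each.
Per l-value: l=3 → 4; l=4 → 5.
Orbitals: 4 + 5 = 9. With ms fixed to a single value there is one state per orbital, giving 9 states.

9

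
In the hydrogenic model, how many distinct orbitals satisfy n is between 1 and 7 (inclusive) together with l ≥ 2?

Count contributing orbitals for each principal shell:
n=3 → 5; n=4 → 12; n=5 → 21; n=6 → 32; n=7 → 45.
Total orbitals: 5 + 12 + 21 + 32 + 45 = 115.

115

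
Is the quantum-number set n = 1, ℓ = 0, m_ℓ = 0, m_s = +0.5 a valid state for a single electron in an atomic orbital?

Yes

n = 1 is a positive integer. ℓ = 0 satisfies 0 ≤ ℓ ≤ n−1 = 0. m_ℓ = 0 lies in the range −ℓ … +ℓ (here 0). m_s = +1/2 is one of ±1/2.
All four constraints are satisfied.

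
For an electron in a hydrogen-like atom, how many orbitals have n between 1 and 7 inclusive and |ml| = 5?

Work shell by shell — for each n, count the (l, ml) pairs that satisfy |ml| = 5:
n=6 → 2; n=7 → 4.
Total orbitals: 2 + 4 = 6.

6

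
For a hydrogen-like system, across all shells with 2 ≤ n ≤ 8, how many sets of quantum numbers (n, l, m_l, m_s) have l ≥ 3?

290

Go shell by shell, enumerating (l, m_l) with l ≥ 3:
n=4 → 7; n=5 → 16; n=6 → 27; n=7 → 40; n=8 → 55.
Orbitals: 7 + 16 + 27 + 40 + 55 = 145. Including both spin states (m_s = ±1/2) gives 2 × 145 = 290 states.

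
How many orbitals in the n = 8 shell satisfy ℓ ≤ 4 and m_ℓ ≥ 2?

6

The n = 8 shell has ℓ = 0 through 7; check each.
Per ℓ-value: ℓ=2 → 1; ℓ=3 → 2; ℓ=4 → 3.
Total orbitals: 1 + 2 + 3 = 6.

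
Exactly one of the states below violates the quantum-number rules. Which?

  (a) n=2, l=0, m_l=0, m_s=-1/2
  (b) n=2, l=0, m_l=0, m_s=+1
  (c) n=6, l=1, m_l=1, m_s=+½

(b)

(b) has m_s = +1, but an electron's spin must be ±1/2.
The remaining sets (a), (c) satisfy all four rules.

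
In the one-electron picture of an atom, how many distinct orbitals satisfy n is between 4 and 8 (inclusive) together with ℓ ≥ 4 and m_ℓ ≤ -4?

Go shell by shell, enumerating (ℓ, m_ℓ) with ℓ ≥ 4 and m_ℓ ≤ -4:
n=5 → 1; n=6 → 3; n=7 → 6; n=8 → 10.
Total orbitals: 1 + 3 + 6 + 10 = 20.

20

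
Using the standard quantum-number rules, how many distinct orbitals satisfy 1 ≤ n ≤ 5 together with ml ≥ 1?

20

Go shell by shell, enumerating (l, ml) with ml ≥ 1:
n=2 → 1; n=3 → 3; n=4 → 6; n=5 → 10.
Total orbitals: 1 + 3 + 6 + 10 = 20.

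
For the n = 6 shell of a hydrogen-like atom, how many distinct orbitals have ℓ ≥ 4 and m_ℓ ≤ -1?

9

With n = 6 the allowed ℓ are 0, 1, …, 5.
Orbitals with ℓ ≥ 4 and m_ℓ ≤ -1, by ℓ: ℓ=4 → 4; ℓ=5 → 5.
Total orbitals: 4 + 5 = 9.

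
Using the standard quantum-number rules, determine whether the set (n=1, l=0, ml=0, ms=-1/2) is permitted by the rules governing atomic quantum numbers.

Allowed

n = 1 is a positive integer. l = 0 satisfies 0 ≤ l ≤ n−1 = 0. ml = 0 lies in the range −l … +l (here 0). ms = -1/2 is one of ±1/2.
All four constraints are satisfied.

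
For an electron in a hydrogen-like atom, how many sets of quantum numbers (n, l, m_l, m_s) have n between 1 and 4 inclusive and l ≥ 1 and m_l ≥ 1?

20

For each n in the range, tally the orbitals obeying l ≥ 1 and m_l ≥ 1:
n=2 → 1; n=3 → 3; n=4 → 6.
Orbitals: 1 + 3 + 6 = 10. Including both spin states (m_s = ±1/2) gives 2 × 10 = 20 states.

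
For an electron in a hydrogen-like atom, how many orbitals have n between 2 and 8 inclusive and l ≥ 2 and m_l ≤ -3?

35

Work shell by shell — for each n, count the (l, m_l) pairs that satisfy l ≥ 2 and m_l ≤ -3:
n=4 → 1; n=5 → 3; n=6 → 6; n=7 → 10; n=8 → 15.
Total orbitals: 1 + 3 + 6 + 10 + 15 = 35.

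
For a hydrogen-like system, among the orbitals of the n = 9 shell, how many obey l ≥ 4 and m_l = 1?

For n = 9, l ranges over 0 … 8.
Contributions: l=4 → 1; l=5 → 1; l=6 → 1; l=7 → 1; l=8 → 1.
Total orbitals: 1 + 1 + 1 + 1 + 1 = 5.

5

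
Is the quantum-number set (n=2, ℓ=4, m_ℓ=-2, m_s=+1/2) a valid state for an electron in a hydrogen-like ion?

The orbital quantum number must satisfy 0 ≤ ℓ ≤ n−1. With n = 2 the allowed ℓ values are 0, 1, so ℓ = 4 is out of range.

Invalid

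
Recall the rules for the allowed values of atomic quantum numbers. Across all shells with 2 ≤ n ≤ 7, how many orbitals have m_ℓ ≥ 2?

35

For each n in the range, tally the orbitals obeying m_ℓ ≥ 2:
n=3 → 1; n=4 → 3; n=5 → 6; n=6 → 10; n=7 → 15.
Total orbitals: 1 + 3 + 6 + 10 + 15 = 35.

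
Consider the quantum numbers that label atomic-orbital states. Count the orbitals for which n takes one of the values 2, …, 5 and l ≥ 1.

50

Per-shell orbital counts meeting the constraint:
n=2 → 3; n=3 → 8; n=4 → 15; n=5 → 24.
Total orbitals: 3 + 8 + 15 + 24 = 50.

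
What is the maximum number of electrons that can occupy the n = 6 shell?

72

A shell holds 2n² electrons: 2 × 6² = 2 × 36 = 72.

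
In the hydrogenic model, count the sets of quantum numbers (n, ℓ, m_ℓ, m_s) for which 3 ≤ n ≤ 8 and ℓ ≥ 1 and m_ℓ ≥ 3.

70

Count contributing orbitals for each principal shell:
n=4 → 1; n=5 → 3; n=6 → 6; n=7 → 10; n=8 → 15.
Orbitals: 1 + 3 + 6 + 10 + 15 = 35. Including both spin states (m_s = ±1/2) gives 2 × 35 = 70 states.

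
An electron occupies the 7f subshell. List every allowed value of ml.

-3, -2, -1, 0, 1, 2, 3

The 7f subshell has l = 3, and ml takes every integer from −l to +l. With l = 3 that gives the 7 values -3, -2, -1, 0, 1, 2, 3.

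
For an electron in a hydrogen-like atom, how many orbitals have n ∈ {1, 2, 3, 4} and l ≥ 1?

26

Count contributing orbitals for each principal shell:
n=2 → 3; n=3 → 8; n=4 → 15.
Total orbitals: 3 + 8 + 15 = 26.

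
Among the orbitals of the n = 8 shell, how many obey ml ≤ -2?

21

Orbitals with ml ≤ -2, by l: l=2 → 1; l=3 → 2; l=4 → 3; l=5 → 4; l=6 → 5; l=7 → 6.
Total orbitals: 1 + 2 + 3 + 4 + 5 + 6 = 21.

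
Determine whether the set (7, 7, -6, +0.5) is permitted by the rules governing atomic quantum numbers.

No

The orbital quantum number must satisfy 0 ≤ ℓ ≤ n−1. With n = 7 the allowed ℓ values are 0, 1, 2, 3, 4, 5, 6, so ℓ = 7 is out of range.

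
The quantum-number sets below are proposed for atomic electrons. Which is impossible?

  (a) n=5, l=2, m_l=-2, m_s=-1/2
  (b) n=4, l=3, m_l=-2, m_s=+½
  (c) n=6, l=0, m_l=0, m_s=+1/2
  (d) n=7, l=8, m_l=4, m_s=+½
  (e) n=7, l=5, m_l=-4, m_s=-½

(d)

(d) has l = 8 ≥ n = 7, violating 0 ≤ l ≤ n−1.
The remaining sets (a), (b), (c), (e) satisfy all four rules.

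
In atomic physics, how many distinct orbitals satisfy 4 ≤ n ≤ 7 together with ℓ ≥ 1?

For each n in the range, tally the orbitals obeying ℓ ≥ 1:
n=4 → 15; n=5 → 24; n=6 → 35; n=7 → 48.
Total orbitals: 15 + 24 + 35 + 48 = 122.

122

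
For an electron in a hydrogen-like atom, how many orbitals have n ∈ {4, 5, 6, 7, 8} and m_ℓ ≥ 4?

Per-shell orbital counts meeting the constraint:
n=5 → 1; n=6 → 3; n=7 → 6; n=8 → 10.
Total orbitals: 1 + 3 + 6 + 10 = 20.

20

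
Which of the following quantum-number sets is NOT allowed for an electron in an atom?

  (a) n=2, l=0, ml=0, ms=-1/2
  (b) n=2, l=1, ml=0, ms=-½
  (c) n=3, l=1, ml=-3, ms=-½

(c)

(c) has |ml| = 3 > l = 1, violating −l ≤ ml ≤ l.
The remaining sets (a), (b) satisfy all four rules.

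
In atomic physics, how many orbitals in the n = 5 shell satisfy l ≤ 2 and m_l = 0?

Contributions: l=0 → 1; l=1 → 1; l=2 → 1.
Total orbitals: 1 + 1 + 1 = 3.

3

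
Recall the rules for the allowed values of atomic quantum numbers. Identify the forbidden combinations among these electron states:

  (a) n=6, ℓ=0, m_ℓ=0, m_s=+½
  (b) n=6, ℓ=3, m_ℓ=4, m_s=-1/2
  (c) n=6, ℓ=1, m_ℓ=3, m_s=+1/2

(b) has |m_ℓ| = 4 > ℓ = 3, violating −ℓ ≤ m_ℓ ≤ ℓ.
(c) has |m_ℓ| = 3 > ℓ = 1, violating −ℓ ≤ m_ℓ ≤ ℓ.
The remaining set (a) satisfies all four rules.

(b) and (c)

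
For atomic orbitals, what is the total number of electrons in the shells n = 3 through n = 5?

100

Shell n has n² orbitals: 3²=9 + 4²=16 + 5²=25 = 50 orbitals.
Two spin states per orbital: 2 × 50 = 100 electrons.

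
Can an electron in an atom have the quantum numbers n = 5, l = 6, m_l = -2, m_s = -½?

Invalid

The orbital quantum number must satisfy 0 ≤ l ≤ n−1. With n = 5 the allowed l values are 0, 1, 2, 3, 4, so l = 6 is out of range.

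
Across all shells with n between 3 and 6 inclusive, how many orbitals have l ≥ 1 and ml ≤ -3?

10

Work shell by shell — for each n, count the (l, ml) pairs that satisfy l ≥ 1 and ml ≤ -3:
n=4 → 1; n=5 → 3; n=6 → 6.
Total orbitals: 1 + 3 + 6 = 10.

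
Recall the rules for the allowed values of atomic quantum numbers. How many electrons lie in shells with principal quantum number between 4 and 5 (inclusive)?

Shell n has n² orbitals: 4²=16 + 5²=25 = 41 orbitals.
Two spin states per orbital: 2 × 41 = 82 electrons.

82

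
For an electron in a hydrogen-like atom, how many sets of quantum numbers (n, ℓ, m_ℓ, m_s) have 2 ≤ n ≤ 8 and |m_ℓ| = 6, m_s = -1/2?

6

Work shell by shell — for each n, count the (ℓ, m_ℓ) pairs that satisfy |m_ℓ| = 6:
n=7 → 2; n=8 → 4.
Orbitals: 2 + 4 = 6. With m_s fixed to -1/2 there is one state per orbital, so 6 states.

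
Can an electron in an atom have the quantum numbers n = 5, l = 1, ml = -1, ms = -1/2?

n = 5 is a positive integer. l = 1 satisfies 0 ≤ l ≤ n−1 = 4. ml = -1 lies in the range −l … +l (here −1 … 1). ms = -1/2 is one of ±1/2.
All four constraints are satisfied.

Allowed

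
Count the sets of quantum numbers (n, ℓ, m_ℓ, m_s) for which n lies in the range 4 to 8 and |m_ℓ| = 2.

80

Go shell by shell, enumerating (ℓ, m_ℓ) with |m_ℓ| = 2:
n=4 → 4; n=5 → 6; n=6 → 8; n=7 → 10; n=8 → 12.
Orbitals: 4 + 6 + 8 + 10 + 12 = 40. Including both spin states (m_s = ±1/2) gives 2 × 40 = 80 states.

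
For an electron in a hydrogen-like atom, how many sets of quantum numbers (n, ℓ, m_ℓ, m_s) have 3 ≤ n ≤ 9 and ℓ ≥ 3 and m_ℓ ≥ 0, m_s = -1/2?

119

Per-shell orbital counts meeting the constraint:
n=4 → 4; n=5 → 9; n=6 → 15; n=7 → 22; n=8 → 30; n=9 → 39.
Orbitals: 4 + 9 + 15 + 22 + 30 + 39 = 119. With m_s fixed to -1/2 there is one state per orbital, so 119 states.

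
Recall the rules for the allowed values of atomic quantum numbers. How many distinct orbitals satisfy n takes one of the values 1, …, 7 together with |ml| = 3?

Per-shell orbital counts meeting the constraint:
n=4 → 2; n=5 → 4; n=6 → 6; n=7 → 8.
Total orbitals: 2 + 4 + 6 + 8 = 20.

20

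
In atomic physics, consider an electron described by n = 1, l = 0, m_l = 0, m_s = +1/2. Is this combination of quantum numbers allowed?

n = 1 is a positive integer. l = 0 satisfies 0 ≤ l ≤ n−1 = 0. m_l = 0 lies in the range −l … +l (here 0). m_s = +1/2 is one of ±1/2.
All four constraints are satisfied.

Valid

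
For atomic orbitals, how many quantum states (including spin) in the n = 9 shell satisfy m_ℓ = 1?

With n = 9 the allowed ℓ are 0, 1, …, 8.
Orbitals with m_ℓ = 1, by ℓ: ℓ=1 → 1; ℓ=2 → 1; ℓ=3 → 1; ℓ=4 → 1; ℓ=5 → 1; ℓ=6 → 1; ℓ=7 → 1; ℓ=8 → 1.
Orbitals: 1 + 1 + 1 + 1 + 1 + 1 + 1 + 1 = 8. Each orbital carries two spin states, so 8 × 2 = 16 states.

16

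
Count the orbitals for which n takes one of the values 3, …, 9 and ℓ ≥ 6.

86

Per-shell orbital counts meeting the constraint:
n=7 → 13; n=8 → 28; n=9 → 45.
Total orbitals: 13 + 28 + 45 = 86.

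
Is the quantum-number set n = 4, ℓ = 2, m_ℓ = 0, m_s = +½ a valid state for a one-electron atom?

Yes

n = 4 is a positive integer. ℓ = 2 satisfies 0 ≤ ℓ ≤ n−1 = 3. m_ℓ = 0 lies in the range −ℓ … +ℓ (here −2 … 2). m_s = +1/2 is one of ±1/2.
All four constraints are satisfied.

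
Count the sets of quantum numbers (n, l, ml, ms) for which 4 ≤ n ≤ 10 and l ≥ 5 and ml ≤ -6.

Per-shell orbital counts meeting the constraint:
n=7 → 1; n=8 → 3; n=9 → 6; n=10 → 10.
Orbitals: 1 + 3 + 6 + 10 = 20. Including both spin states (ms = ±1/2) gives 2 × 20 = 40 states.

40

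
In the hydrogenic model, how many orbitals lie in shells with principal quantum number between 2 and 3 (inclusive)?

13

Shell n has n² orbitals: 2²=4 + 3²=9 = 13 orbitals.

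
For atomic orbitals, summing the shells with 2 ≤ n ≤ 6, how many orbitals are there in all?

90

Shell n has n² orbitals: 2²=4 + 3²=9 + 4²=16 + 5²=25 + 6²=36 = 90 orbitals.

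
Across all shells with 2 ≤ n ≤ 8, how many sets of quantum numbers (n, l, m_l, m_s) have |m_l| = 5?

Count contributing orbitals for each principal shell:
n=6 → 2; n=7 → 4; n=8 → 6.
Orbitals: 2 + 4 + 6 = 12. Including both spin states (m_s = ±1/2) gives 2 × 12 = 24 states.

24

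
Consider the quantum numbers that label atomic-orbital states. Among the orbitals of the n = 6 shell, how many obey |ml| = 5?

2

With n = 6 the allowed l are 0, 1, …, 5.
Contributions: l=5 → 2.
Total orbitals: 2.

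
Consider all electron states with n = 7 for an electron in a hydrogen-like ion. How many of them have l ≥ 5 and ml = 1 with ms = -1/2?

Go through l = 0, …, 6 (the values permitted for n = 7).
Orbitals with l ≥ 5 and ml = 1, by l: l=5 → 1; l=6 → 1.
Orbitals: 1 + 1 = 2. With ms fixed to a single value there is one state per orbital, giving 2 states.

2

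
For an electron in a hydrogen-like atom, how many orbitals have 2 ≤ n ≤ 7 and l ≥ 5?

Treat each shell separately and count matching orbitals:
n=6 → 11; n=7 → 24.
Total orbitals: 11 + 24 = 35.

35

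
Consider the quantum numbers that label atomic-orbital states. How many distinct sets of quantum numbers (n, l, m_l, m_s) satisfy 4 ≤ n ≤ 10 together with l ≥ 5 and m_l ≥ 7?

20

Go shell by shell, enumerating (l, m_l) with l ≥ 5 and m_l ≥ 7:
n=8 → 1; n=9 → 3; n=10 → 6.
Orbitals: 1 + 3 + 6 = 10. Including both spin states (m_s = ±1/2) gives 2 × 10 = 20 states.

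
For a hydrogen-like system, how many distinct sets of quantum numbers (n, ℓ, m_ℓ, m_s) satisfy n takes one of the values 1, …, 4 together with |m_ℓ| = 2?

Count contributing orbitals for each principal shell:
n=3 → 2; n=4 → 4.
Orbitals: 2 + 4 = 6. Including both spin states (m_s = ±1/2) gives 2 × 6 = 12 states.

12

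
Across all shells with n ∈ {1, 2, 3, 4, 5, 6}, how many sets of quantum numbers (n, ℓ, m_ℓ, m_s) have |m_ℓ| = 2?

For each n in the range, tally the orbitals obeying |m_ℓ| = 2:
n=3 → 2; n=4 → 4; n=5 → 6; n=6 → 8.
Orbitals: 2 + 4 + 6 + 8 = 20. Including both spin states (m_s = ±1/2) gives 2 × 20 = 40 states.

40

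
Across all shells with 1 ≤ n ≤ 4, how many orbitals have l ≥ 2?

17

Work shell by shell — for each n, count the (l, m_l) pairs that satisfy l ≥ 2:
n=3 → 5; n=4 → 12.
Total orbitals: 5 + 12 = 17.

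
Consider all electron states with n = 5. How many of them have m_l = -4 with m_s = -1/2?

1

Go through l = 0, …, 4 (the values permitted for n = 5).
The (l, m_l) pairs meeting m_l = -4 give: l=4 → 1.
Orbitals: 1. With m_s fixed to a single value there is one state per orbital, giving 1 state.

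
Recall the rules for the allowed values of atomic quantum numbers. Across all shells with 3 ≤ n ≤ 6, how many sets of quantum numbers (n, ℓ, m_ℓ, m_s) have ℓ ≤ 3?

114

Work shell by shell — for each n, count the (ℓ, m_ℓ) pairs that satisfy ℓ ≤ 3:
n=3 → 9; n=4 → 16; n=5 → 16; n=6 → 16.
Orbitals: 9 + 16 + 16 + 16 = 57. Including both spin states (m_s = ±1/2) gives 2 × 57 = 114 states.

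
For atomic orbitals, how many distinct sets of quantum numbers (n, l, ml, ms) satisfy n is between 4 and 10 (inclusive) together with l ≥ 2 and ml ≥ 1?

Go shell by shell, enumerating (l, ml) with l ≥ 2 and ml ≥ 1:
n=4 → 5; n=5 → 9; n=6 → 14; n=7 → 20; n=8 → 27; n=9 → 35; n=10 → 44.
Orbitals: 5 + 9 + 14 + 20 + 27 + 35 + 44 = 154. Including both spin states (ms = ±1/2) gives 2 × 154 = 308 states.

308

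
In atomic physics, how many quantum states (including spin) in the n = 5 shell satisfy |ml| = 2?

12

Per l-value: l=2 → 2; l=3 → 2; l=4 → 2.
Orbitals: 2 + 2 + 2 = 6. Each orbital carries two spin states, so 6 × 2 = 12 states.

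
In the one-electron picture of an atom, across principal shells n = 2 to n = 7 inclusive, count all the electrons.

278

Shell n has n² orbitals: 2²=4 + 3²=9 + 4²=16 + 5²=25 + 6²=36 + 7²=49 = 139 orbitals.
Two spin states per orbital: 2 × 139 = 278 electrons.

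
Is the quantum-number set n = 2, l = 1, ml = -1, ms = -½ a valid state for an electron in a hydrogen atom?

Allowed

n = 2 is a positive integer. l = 1 satisfies 0 ≤ l ≤ n−1 = 1. ml = -1 lies in the range −l … +l (here −1 … 1). ms = -1/2 is one of ±1/2.
All four constraints are satisfied.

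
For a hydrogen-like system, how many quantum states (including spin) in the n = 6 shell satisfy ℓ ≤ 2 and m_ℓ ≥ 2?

2

Go through ℓ = 0, …, 5 (the values permitted for n = 6).
Per ℓ-value: ℓ=2 → 1.
Orbitals: 1. Each orbital carries two spin states, so 1 × 2 = 2 states.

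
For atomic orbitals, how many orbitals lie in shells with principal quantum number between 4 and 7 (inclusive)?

126

Shell n has n² orbitals: 4²=16 + 5²=25 + 6²=36 + 7²=49 = 126 orbitals.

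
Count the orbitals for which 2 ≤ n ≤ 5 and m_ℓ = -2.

Count contributing orbitals for each principal shell:
n=3 → 1; n=4 → 2; n=5 → 3.
Total orbitals: 1 + 2 + 3 = 6.

6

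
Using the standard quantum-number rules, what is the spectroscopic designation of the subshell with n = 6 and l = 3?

6f

l = 3 corresponds to the letter 'f', so the subshell is 6f.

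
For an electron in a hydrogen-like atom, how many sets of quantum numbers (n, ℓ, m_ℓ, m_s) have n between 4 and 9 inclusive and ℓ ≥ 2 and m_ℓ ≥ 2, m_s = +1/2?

Treat each shell separately and count matching orbitals:
n=4 → 3; n=5 → 6; n=6 → 10; n=7 → 15; n=8 → 21; n=9 → 28.
Orbitals: 3 + 6 + 10 + 15 + 21 + 28 = 83. With m_s fixed to +1/2 there is one state per orbital, so 83 states.

83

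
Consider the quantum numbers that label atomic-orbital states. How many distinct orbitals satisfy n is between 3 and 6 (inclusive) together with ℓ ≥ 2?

70

For each n in the range, tally the orbitals obeying ℓ ≥ 2:
n=3 → 5; n=4 → 12; n=5 → 21; n=6 → 32.
Total orbitals: 5 + 12 + 21 + 32 = 70.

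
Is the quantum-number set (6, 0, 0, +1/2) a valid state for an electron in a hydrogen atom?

Yes

n = 6 is a positive integer. ℓ = 0 satisfies 0 ≤ ℓ ≤ n−1 = 5. m_ℓ = 0 lies in the range −ℓ … +ℓ (here 0). m_s = +1/2 is one of ±1/2.
All four constraints are satisfied.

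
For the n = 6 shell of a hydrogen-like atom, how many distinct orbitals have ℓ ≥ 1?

Go through ℓ = 0, …, 5 (the values permitted for n = 6).
Orbitals with ℓ ≥ 1, by ℓ: ℓ=1 → 3; ℓ=2 → 5; ℓ=3 → 7; ℓ=4 → 9; ℓ=5 → 11.
Total orbitals: 3 + 5 + 7 + 9 + 11 = 35.

35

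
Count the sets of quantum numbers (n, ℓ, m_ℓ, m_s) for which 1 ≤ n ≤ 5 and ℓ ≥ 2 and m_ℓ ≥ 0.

44

Count contributing orbitals for each principal shell:
n=3 → 3; n=4 → 7; n=5 → 12.
Orbitals: 3 + 7 + 12 = 22. Including both spin states (m_s = ±1/2) gives 2 × 22 = 44 states.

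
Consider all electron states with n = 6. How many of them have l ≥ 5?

22

With n = 6 the allowed l are 0, 1, …, 5.
Orbitals with l ≥ 5, by l: l=5 → 11.
Orbitals: 11. Each orbital carries two spin states, so 11 × 2 = 22 states.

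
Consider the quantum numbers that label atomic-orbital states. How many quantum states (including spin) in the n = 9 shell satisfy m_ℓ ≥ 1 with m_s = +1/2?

36

The n = 9 shell has ℓ = 0 through 8; check each.
Contributions: ℓ=1 → 1; ℓ=2 → 2; ℓ=3 → 3; ℓ=4 → 4; ℓ=5 → 5; ℓ=6 → 6; ℓ=7 → 7; ℓ=8 → 8.
Orbitals: 1 + 2 + 3 + 4 + 5 + 6 + 7 + 8 = 36. With m_s fixed to a single value there is one state per orbital, giving 36 states.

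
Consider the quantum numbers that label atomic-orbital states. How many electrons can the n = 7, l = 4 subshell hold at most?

A subshell with l = 4 has 2l+1 = 9 orbitals, each holding 2 electrons (spin ±1/2), so 9 × 2 = 18.

18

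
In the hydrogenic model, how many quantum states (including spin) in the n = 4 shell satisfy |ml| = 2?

8

With n = 4 the allowed l are 0, 1, …, 3.
Per l-value: l=2 → 2; l=3 → 2.
Orbitals: 2 + 2 = 4. Each orbital carries two spin states, so 4 × 2 = 8 states.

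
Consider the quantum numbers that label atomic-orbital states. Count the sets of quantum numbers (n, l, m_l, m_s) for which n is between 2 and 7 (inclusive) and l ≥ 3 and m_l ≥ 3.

Work shell by shell — for each n, count the (l, m_l) pairs that satisfy l ≥ 3 and m_l ≥ 3:
n=4 → 1; n=5 → 3; n=6 → 6; n=7 → 10.
Orbitals: 1 + 3 + 6 + 10 = 20. Including both spin states (m_s = ±1/2) gives 2 × 20 = 40 states.

40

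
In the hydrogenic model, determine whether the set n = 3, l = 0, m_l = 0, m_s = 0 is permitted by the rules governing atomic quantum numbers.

The spin quantum number for an electron can only be m_s = +1/2 or −1/2; m_s = 0 is not one of those.

Invalid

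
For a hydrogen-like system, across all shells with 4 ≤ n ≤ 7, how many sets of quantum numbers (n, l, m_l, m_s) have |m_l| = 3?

Work shell by shell — for each n, count the (l, m_l) pairs that satisfy |m_l| = 3:
n=4 → 2; n=5 → 4; n=6 → 6; n=7 → 8.
Orbitals: 2 + 4 + 6 + 8 = 20. Including both spin states (m_s = ±1/2) gives 2 × 20 = 40 states.

40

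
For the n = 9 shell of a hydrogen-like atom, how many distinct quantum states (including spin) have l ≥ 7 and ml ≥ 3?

22

Go through l = 0, …, 8 (the values permitted for n = 9).
Orbitals with l ≥ 7 and ml ≥ 3, by l: l=7 → 5; l=8 → 6.
Orbitals: 5 + 6 = 11. Each orbital carries two spin states, so 11 × 2 = 22 states.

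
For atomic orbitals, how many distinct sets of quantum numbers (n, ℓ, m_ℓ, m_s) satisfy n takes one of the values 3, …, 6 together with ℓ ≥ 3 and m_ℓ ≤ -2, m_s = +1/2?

Treat each shell separately and count matching orbitals:
n=4 → 2; n=5 → 5; n=6 → 9.
Orbitals: 2 + 5 + 9 = 16. With m_s fixed to +1/2 there is one state per orbital, so 16 states.

16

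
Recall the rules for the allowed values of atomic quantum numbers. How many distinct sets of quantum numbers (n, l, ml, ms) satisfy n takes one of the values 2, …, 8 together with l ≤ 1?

Per-shell orbital counts meeting the constraint:
n=2 → 4; n=3 → 4; n=4 → 4; n=5 → 4; n=6 → 4; n=7 → 4; n=8 → 4.
Orbitals: 4 + 4 + 4 + 4 + 4 + 4 + 4 = 28. Including both spin states (ms = ±1/2) gives 2 × 28 = 56 states.

56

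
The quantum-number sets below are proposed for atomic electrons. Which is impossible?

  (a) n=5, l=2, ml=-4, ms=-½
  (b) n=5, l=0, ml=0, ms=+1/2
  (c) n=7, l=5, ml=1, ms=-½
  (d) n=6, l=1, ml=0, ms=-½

(a)

(a) has |ml| = 4 > l = 2, violating −l ≤ ml ≤ l.
The remaining sets (b), (c), (d) satisfy all four rules.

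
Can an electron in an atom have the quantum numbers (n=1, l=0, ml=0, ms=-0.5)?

n = 1 is a positive integer. l = 0 satisfies 0 ≤ l ≤ n−1 = 0. ml = 0 lies in the range −l … +l (here 0). ms = -1/2 is one of ±1/2.
All four constraints are satisfied.

Yes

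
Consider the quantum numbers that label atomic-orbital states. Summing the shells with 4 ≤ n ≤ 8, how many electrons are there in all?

Shell n has n² orbitals: 4²=16 + 5²=25 + 6²=36 + 7²=49 + 8²=64 = 190 orbitals.
Two spin states per orbital: 2 × 190 = 380 electrons.

380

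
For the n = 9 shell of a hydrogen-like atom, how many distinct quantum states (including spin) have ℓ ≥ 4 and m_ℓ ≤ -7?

6

Go through ℓ = 0, …, 8 (the values permitted for n = 9).
Contributions: ℓ=7 → 1; ℓ=8 → 2.
Orbitals: 1 + 2 = 3. Each orbital carries two spin states, so 3 × 2 = 6 states.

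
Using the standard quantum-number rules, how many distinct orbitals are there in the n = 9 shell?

The n = 9 shell contains n² = 9² = 81 orbitals.

81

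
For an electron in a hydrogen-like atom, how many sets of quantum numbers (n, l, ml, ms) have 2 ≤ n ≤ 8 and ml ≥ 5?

Per-shell orbital counts meeting the constraint:
n=6 → 1; n=7 → 3; n=8 → 6.
Orbitals: 1 + 3 + 6 = 10. Including both spin states (ms = ±1/2) gives 2 × 10 = 20 states.

20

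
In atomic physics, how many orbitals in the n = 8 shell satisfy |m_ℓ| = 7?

The n = 8 shell has ℓ = 0 through 7; check each.
Per ℓ-value: ℓ=7 → 2.
Total orbitals: 2.

2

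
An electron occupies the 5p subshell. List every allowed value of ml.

The 5p subshell has l = 1, and ml takes every integer from −l to +l. With l = 1 that gives the 3 values -1, 0, 1.

-1, 0, 1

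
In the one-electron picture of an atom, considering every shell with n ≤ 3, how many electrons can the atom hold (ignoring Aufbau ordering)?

Total orbitals = 1² + 2² + 3² = 14. Doubling for spin gives 28 electrons.

28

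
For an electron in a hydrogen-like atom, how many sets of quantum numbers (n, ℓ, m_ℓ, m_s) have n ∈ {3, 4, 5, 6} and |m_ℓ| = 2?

40

Treat each shell separately and count matching orbitals:
n=3 → 2; n=4 → 4; n=5 → 6; n=6 → 8.
Orbitals: 2 + 4 + 6 + 8 = 20. Including both spin states (m_s = ±1/2) gives 2 × 20 = 40 states.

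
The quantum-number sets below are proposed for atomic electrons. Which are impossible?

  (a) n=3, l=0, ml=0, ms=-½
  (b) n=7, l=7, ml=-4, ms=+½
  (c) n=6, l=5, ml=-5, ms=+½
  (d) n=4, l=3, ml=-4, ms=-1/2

(b) and (d)

(b) has l = 7 ≥ n = 7, violating 0 ≤ l ≤ n−1.
(d) has |ml| = 4 > l = 3, violating −l ≤ ml ≤ l.
The remaining sets (a), (c) satisfy all four rules.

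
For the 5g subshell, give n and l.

n = 5, l = 4

The leading integer gives n = 5; the letter 'g' means l = 4.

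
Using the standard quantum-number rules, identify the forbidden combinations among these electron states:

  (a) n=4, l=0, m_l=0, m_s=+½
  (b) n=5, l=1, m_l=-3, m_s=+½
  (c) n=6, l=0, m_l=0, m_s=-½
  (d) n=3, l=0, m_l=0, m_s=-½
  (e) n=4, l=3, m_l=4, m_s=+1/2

(b) has |m_l| = 3 > l = 1, violating −l ≤ m_l ≤ l.
(e) has |m_l| = 4 > l = 3, violating −l ≤ m_l ≤ l.
The remaining sets (a), (c), (d) satisfy all four rules.

(b) and (e)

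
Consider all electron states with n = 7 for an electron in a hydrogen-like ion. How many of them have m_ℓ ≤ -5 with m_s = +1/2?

The n = 7 shell has ℓ = 0 through 6; check each.
Per ℓ-value: ℓ=5 → 1; ℓ=6 → 2.
Orbitals: 1 + 2 = 3. With m_s fixed to a single value there is one state per orbital, giving 3 states.

3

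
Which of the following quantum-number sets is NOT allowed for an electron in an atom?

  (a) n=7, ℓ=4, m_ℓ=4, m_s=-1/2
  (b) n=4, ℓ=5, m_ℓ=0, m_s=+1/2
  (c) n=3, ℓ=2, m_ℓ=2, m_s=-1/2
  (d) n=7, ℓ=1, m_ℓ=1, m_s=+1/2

(b) has ℓ = 5 ≥ n = 4, violating 0 ≤ ℓ ≤ n−1.
The remaining sets (a), (c), (d) satisfy all four rules.

(b)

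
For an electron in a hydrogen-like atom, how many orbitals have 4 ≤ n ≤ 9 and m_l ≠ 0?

232

Go shell by shell, enumerating (l, m_l) with m_l ≠ 0:
n=4 → 12; n=5 → 20; n=6 → 30; n=7 → 42; n=8 → 56; n=9 → 72.
Total orbitals: 12 + 20 + 30 + 42 + 56 + 72 = 232.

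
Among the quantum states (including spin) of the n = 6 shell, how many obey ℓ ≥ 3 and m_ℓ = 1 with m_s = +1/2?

3

The n = 6 shell has ℓ = 0 through 5; check each.
The (ℓ, m_ℓ) pairs meeting ℓ ≥ 3 and m_ℓ = 1 give: ℓ=3 → 1; ℓ=4 → 1; ℓ=5 → 1.
Orbitals: 1 + 1 + 1 = 3. With m_s fixed to a single value there is one state per orbital, giving 3 states.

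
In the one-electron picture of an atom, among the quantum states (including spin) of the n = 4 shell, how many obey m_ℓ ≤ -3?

2

Go through ℓ = 0, …, 3 (the values permitted for n = 4).
Per ℓ-value: ℓ=3 → 1.
Orbitals: 1. Each orbital carries two spin states, so 1 × 2 = 2 states.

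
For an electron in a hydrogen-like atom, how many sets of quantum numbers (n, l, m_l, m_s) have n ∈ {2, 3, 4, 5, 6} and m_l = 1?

30

For each n in the range, tally the orbitals obeying m_l = 1:
n=2 → 1; n=3 → 2; n=4 → 3; n=5 → 4; n=6 → 5.
Orbitals: 1 + 2 + 3 + 4 + 5 = 15. Including both spin states (m_s = ±1/2) gives 2 × 15 = 30 states.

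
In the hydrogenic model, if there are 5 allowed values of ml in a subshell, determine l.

ml ranges over 2l+1 integers, so 2l+1 = 5 ⇒ l = 2.

l = 2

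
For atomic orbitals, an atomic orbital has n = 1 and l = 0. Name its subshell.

1s

l = 0 corresponds to the letter 's', so the subshell is 1s.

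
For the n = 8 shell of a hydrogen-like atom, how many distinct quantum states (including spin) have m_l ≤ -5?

12

Orbitals with m_l ≤ -5, by l: l=5 → 1; l=6 → 2; l=7 → 3.
Orbitals: 1 + 2 + 3 = 6. Each orbital carries two spin states, so 6 × 2 = 12 states.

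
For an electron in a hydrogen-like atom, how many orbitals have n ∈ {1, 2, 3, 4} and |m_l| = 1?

Count contributing orbitals for each principal shell:
n=2 → 2; n=3 → 4; n=4 → 6.
Total orbitals: 2 + 4 + 6 = 12.

12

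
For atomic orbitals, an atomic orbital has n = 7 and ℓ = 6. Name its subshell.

ℓ = 6 corresponds to the letter 'i', so the subshell is 7i.

7i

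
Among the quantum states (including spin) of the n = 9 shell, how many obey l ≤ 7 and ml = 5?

With n = 9 the allowed l are 0, 1, …, 8.
Contributions: l=5 → 1; l=6 → 1; l=7 → 1.
Orbitals: 1 + 1 + 1 = 3. Each orbital carries two spin states, so 3 × 2 = 6 states.

6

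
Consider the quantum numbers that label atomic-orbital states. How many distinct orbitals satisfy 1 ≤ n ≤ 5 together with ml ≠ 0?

Count contributing orbitals for each principal shell:
n=2 → 2; n=3 → 6; n=4 → 12; n=5 → 20.
Total orbitals: 2 + 6 + 12 + 20 = 40.

40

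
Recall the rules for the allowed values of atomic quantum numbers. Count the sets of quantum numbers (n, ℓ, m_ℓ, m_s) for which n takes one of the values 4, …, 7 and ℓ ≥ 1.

Work shell by shell — for each n, count the (ℓ, m_ℓ) pairs that satisfy ℓ ≥ 1:
n=4 → 15; n=5 → 24; n=6 → 35; n=7 → 48.
Orbitals: 15 + 24 + 35 + 48 = 122. Including both spin states (m_s = ±1/2) gives 2 × 122 = 244 states.

244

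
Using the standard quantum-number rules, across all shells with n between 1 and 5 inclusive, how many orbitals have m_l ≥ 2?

10

Per-shell orbital counts meeting the constraint:
n=3 → 1; n=4 → 3; n=5 → 6.
Total orbitals: 1 + 3 + 6 = 10.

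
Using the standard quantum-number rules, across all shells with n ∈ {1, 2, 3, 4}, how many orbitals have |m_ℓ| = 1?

Per-shell orbital counts meeting the constraint:
n=2 → 2; n=3 → 4; n=4 → 6.
Total orbitals: 2 + 4 + 6 = 12.

12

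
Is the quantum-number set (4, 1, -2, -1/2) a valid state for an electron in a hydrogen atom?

The magnetic quantum number must satisfy −l ≤ m_l ≤ l. With l = 1, m_l can only be -1, 0, 1, so m_l = -2 is forbidden.

Invalid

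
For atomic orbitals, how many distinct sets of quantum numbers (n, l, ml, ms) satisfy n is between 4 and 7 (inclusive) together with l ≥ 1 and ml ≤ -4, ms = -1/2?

10

Treat each shell separately and count matching orbitals:
n=5 → 1; n=6 → 3; n=7 → 6.
Orbitals: 1 + 3 + 6 = 10. With ms fixed to -1/2 there is one state per orbital, so 10 states.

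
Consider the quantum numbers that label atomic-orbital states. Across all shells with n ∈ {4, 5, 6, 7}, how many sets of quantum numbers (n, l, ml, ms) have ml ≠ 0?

Go shell by shell, enumerating (l, ml) with ml ≠ 0:
n=4 → 12; n=5 → 20; n=6 → 30; n=7 → 42.
Orbitals: 12 + 20 + 30 + 42 = 104. Including both spin states (ms = ±1/2) gives 2 × 104 = 208 states.

208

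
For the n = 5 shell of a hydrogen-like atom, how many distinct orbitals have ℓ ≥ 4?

For n = 5, ℓ ranges over 0 … 4.
The (ℓ, m_ℓ) pairs meeting ℓ ≥ 4 give: ℓ=4 → 9.
Total orbitals: 9.

9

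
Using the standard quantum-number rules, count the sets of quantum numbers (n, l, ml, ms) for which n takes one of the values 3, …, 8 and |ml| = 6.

Go shell by shell, enumerating (l, ml) with |ml| = 6:
n=7 → 2; n=8 → 4.
Orbitals: 2 + 4 = 6. Including both spin states (ms = ±1/2) gives 2 × 6 = 12 states.

12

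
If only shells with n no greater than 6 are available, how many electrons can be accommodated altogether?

Total orbitals = 1² + 2² + 3² + 4² + 5² + 6² = 91. Doubling for spin gives 182 electrons.

182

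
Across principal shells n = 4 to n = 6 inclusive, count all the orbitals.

Shell n has n² orbitals: 4²=16 + 5²=25 + 6²=36 = 77 orbitals.

77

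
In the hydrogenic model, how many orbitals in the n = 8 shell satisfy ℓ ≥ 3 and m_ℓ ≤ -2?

Go through ℓ = 0, …, 7 (the values permitted for n = 8).
Orbitals with ℓ ≥ 3 and m_ℓ ≤ -2, by ℓ: ℓ=3 → 2; ℓ=4 → 3; ℓ=5 → 4; ℓ=6 → 5; ℓ=7 → 6.
Total orbitals: 2 + 3 + 4 + 5 + 6 = 20.

20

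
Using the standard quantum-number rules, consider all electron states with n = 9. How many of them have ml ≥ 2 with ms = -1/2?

Go through l = 0, …, 8 (the values permitted for n = 9).
The (l, ml) pairs meeting ml ≥ 2 give: l=2 → 1; l=3 → 2; l=4 → 3; l=5 → 4; l=6 → 5; l=7 → 6; l=8 → 7.
Orbitals: 1 + 2 + 3 + 4 + 5 + 6 + 7 = 28. With ms fixed to a single value there is one state per orbital, giving 28 states.

28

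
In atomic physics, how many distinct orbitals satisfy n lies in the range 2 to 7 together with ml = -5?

Per-shell orbital counts meeting the constraint:
n=6 → 1; n=7 → 2.
Total orbitals: 1 + 2 = 3.

3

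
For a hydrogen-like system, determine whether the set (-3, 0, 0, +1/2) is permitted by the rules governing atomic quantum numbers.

The principal quantum number must be a positive integer (n ≥ 1), but here n = -3.

Invalid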